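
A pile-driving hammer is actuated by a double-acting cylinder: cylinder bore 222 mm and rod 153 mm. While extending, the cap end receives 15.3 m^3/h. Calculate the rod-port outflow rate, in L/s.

Q_out ≈ 2.23 L/s

Cap-side area A_cap = π/4 × (222 mm)² = 38710 mm^2
Rod-side annular area A_ann = π/4 × (222² − 153²) = 20320 mm^2
Piston speed v = Q_in/A_cap; rod-end outflow Q_out = v × A_ann = Q_in × A_ann/A_cap.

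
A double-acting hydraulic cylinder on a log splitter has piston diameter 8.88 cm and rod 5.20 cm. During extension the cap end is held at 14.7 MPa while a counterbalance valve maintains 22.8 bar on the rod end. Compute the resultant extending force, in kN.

F ≈ 81.8 kN

Cap-side area A_cap = π/4 × (8.88 cm)² = 61.93 cm^2
Rod-side annular area A_ann = π/4 × (8.88² − 5.20²) = 40.69 cm^2
Net thrust = P_cap·A_cap − P_rod·A_ann = 91.04 kN − 9.278 kN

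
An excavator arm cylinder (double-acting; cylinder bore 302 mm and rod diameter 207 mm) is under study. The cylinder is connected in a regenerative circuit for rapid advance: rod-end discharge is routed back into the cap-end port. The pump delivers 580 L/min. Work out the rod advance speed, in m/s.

v ≈ 0.287 m/s

In regeneration the rod-end outflow joins the pump flow into the cap end, so the net volume the pump must supply per unit advance equals the rod cross-section area.
Rod cross-section A_rod = π/4 × (207 mm)² = 33650 mm^2
v = Q_pump / A_rod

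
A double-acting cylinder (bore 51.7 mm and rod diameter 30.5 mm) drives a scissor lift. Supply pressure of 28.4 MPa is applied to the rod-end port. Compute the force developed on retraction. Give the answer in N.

Rod-side annular area A_ann = π/4 × (51.7² − 30.5²) = 1369 mm^2
On retraction the pressure acts on the annular area (bore minus rod).
F = P × A_ann

F ≈ 38900 N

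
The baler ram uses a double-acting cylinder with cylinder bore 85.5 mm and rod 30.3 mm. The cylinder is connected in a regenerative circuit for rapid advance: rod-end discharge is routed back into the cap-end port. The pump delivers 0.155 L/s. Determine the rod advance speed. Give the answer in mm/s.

v ≈ 215 mm/s

In regeneration the rod-end outflow joins the pump flow into the cap end, so the net volume the pump must supply per unit advance equals the rod cross-section area.
Rod cross-section A_rod = π/4 × (30.3 mm)² = 721.1 mm^2
v = Q_pump / A_rod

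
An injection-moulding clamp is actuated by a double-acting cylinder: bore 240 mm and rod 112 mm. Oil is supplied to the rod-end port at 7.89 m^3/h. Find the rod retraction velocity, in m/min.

Rod-side annular area A_ann = π/4 × (240² − 112²) = 35390 mm^2
Flow into the rod-end port fills the annular volume.
v = Q / A

v ≈ 3.72 m/min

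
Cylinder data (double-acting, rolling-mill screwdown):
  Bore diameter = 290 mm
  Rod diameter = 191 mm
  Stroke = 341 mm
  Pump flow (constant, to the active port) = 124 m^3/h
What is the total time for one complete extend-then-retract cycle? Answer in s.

Cap-side area A_cap = π/4 × (290 mm)² = 66050 mm^2
Rod-side annular area A_ann = π/4 × (290² − 191²) = 37400 mm^2
t_ext = A_cap·L/Q = 0.6539 s
t_ret = A_ann·L/Q = 0.3703 s
t_cycle = t_ext + t_ret

t ≈ 1.02 s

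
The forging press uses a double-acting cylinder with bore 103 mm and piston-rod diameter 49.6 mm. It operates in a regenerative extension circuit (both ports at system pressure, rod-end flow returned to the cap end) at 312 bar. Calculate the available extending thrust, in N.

F ≈ 60300 N

With equal pressure on both faces, forces on the annular region cancel; the net push is pressure × rod cross-section.
Rod cross-section A_rod = π/4 × (49.6 mm)² = 1932 mm^2
F = P × A_rod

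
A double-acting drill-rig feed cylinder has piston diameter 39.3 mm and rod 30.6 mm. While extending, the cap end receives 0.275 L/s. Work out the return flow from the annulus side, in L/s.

Cap-side area A_cap = π/4 × (39.3 mm)² = 1213 mm^2
Rod-side annular area A_ann = π/4 × (39.3² − 30.6²) = 477.6 mm^2
Piston speed v = Q_in/A_cap; rod-end outflow Q_out = v × A_ann = Q_in × A_ann/A_cap.

Q_out ≈ 0.108 L/s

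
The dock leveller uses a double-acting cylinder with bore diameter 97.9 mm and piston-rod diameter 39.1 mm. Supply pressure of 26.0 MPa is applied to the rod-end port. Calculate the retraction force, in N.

F ≈ 1.64e5 N

Rod-side annular area A_ann = π/4 × (97.9² − 39.1²) = 6327 mm^2
On retraction the pressure acts on the annular area (bore minus rod).
F = P × A_ann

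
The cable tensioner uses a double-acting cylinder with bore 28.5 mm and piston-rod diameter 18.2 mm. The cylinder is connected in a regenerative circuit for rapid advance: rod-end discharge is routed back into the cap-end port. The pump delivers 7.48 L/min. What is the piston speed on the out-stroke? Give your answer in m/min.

In regeneration the rod-end outflow joins the pump flow into the cap end, so the net volume the pump must supply per unit advance equals the rod cross-section area.
Rod cross-section A_rod = π/4 × (18.2 mm)² = 260.2 mm^2
v = Q_pump / A_rod

v ≈ 28.8 m/min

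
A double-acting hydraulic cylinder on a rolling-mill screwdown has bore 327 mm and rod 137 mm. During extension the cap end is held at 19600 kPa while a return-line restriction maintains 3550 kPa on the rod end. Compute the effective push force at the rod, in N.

F ≈ 1.40e6 N

Cap-side area A_cap = π/4 × (327 mm)² = 83980 mm^2
Rod-side annular area A_ann = π/4 × (327² − 137²) = 69240 mm^2
Net thrust = P_cap·A_cap − P_rod·A_ann = 1.646e6 N − 2.458e5 N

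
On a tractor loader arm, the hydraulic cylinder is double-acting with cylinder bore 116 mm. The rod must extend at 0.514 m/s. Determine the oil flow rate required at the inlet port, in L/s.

Q ≈ 5.43 L/s

Cap-side area A_cap = π/4 × (116 mm)² = 10570 mm^2
Q = A × v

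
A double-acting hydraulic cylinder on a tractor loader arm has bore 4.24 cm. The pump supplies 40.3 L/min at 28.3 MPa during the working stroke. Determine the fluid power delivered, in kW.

W ≈ 19.0 kW

Hydraulic power = P × Q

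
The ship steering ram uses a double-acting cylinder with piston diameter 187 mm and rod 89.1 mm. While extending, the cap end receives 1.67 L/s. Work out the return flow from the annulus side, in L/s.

Cap-side area A_cap = π/4 × (187 mm)² = 27460 mm^2
Rod-side annular area A_ann = π/4 × (187² − 89.1²) = 21230 mm^2
Piston speed v = Q_in/A_cap; rod-end outflow Q_out = v × A_ann = Q_in × A_ann/A_cap.

Q_out ≈ 1.29 L/s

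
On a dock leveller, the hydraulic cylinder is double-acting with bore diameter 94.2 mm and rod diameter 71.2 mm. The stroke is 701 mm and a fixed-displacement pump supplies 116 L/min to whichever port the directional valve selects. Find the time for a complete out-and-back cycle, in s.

Cap-side area A_cap = π/4 × (94.2 mm)² = 6969 mm^2
Rod-side annular area A_ann = π/4 × (94.2² − 71.2²) = 2988 mm^2
t_ext = A_cap·L/Q = 2.527 s
t_ret = A_ann·L/Q = 1.083 s
t_cycle = t_ext + t_ret

t ≈ 3.61 s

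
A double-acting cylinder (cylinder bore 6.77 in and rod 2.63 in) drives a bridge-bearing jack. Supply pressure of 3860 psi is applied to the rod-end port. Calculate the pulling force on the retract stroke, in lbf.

F ≈ 1.18e5 lbf

Rod-side annular area A_ann = π/4 × (6.77² − 2.63²) = 30.56 in^2
On retraction the pressure acts on the annular area (bore minus rod).
F = P × A_ann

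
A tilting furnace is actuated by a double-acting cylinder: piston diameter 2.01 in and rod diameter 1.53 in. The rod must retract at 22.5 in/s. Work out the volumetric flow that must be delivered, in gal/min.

Q ≈ 7.80 gal/min

Rod-side annular area A_ann = π/4 × (2.01² − 1.53²) = 1.335 in^2
Q = A × v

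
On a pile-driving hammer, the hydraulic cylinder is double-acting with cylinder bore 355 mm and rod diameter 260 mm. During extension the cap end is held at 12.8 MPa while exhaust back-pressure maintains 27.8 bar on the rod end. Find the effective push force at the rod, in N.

F ≈ 1.14e6 N

Cap-side area A_cap = π/4 × (355 mm)² = 98980 mm^2
Rod-side annular area A_ann = π/4 × (355² − 260²) = 45890 mm^2
Net thrust = P_cap·A_cap − P_rod·A_ann = 1.267e6 N − 1.276e5 N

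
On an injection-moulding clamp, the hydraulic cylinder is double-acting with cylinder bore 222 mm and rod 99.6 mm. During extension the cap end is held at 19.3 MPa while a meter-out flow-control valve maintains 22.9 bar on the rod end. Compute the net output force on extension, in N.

F ≈ 6.76e5 N

Cap-side area A_cap = π/4 × (222 mm)² = 38710 mm^2
Rod-side annular area A_ann = π/4 × (222² − 99.6²) = 30920 mm^2
Net thrust = P_cap·A_cap − P_rod·A_ann = 7.471e5 N − 70800 N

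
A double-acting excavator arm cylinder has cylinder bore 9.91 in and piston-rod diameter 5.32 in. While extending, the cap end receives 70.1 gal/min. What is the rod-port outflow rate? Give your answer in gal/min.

Q_out ≈ 49.9 gal/min

Cap-side area A_cap = π/4 × (9.91 in)² = 77.13 in^2
Rod-side annular area A_ann = π/4 × (9.91² − 5.32²) = 54.90 in^2
Piston speed v = Q_in/A_cap; rod-end outflow Q_out = v × A_ann = Q_in × A_ann/A_cap.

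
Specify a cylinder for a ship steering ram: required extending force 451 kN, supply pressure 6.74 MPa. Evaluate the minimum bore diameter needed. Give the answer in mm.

D ≈ 292 mm

Extension force acts on the full piston face: F = P × (π/4)D².
D = √(4F / (πP)) = √(4 × 451 kN / (π × 6.74 MPa))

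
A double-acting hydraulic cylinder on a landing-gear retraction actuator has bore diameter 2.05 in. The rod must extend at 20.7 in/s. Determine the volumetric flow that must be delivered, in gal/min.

Q ≈ 17.7 gal/min

Cap-side area A_cap = π/4 × (2.05 in)² = 3.301 in^2
Q = A × v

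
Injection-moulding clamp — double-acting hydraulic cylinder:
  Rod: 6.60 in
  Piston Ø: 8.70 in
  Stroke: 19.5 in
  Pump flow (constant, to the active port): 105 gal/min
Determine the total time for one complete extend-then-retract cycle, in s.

t ≈ 4.08 s

Cap-side area A_cap = π/4 × (8.70 in)² = 59.45 in^2
Rod-side annular area A_ann = π/4 × (8.70² − 6.60²) = 25.23 in^2
t_ext = A_cap·L/Q = 2.868 s
t_ret = A_ann·L/Q = 1.217 s
t_cycle = t_ext + t_ret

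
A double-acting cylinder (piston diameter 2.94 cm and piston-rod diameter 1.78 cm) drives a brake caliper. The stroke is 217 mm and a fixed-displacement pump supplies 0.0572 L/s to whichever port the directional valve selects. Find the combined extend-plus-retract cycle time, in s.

t ≈ 4.21 s

Cap-side area A_cap = π/4 × (2.94 cm)² = 6.789 cm^2
Rod-side annular area A_ann = π/4 × (2.94² − 1.78²) = 4.300 cm^2
t_ext = A_cap·L/Q = 2.575 s
t_ret = A_ann·L/Q = 1.631 s
t_cycle = t_ext + t_ret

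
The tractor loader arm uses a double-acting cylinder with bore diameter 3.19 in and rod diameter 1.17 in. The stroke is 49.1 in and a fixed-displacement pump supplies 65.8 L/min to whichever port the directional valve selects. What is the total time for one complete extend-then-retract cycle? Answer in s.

t ≈ 10.9 s

Cap-side area A_cap = π/4 × (3.19 in)² = 7.992 in^2
Rod-side annular area A_ann = π/4 × (3.19² − 1.17²) = 6.917 in^2
t_ext = A_cap·L/Q = 5.864 s
t_ret = A_ann·L/Q = 5.075 s
t_cycle = t_ext + t_ret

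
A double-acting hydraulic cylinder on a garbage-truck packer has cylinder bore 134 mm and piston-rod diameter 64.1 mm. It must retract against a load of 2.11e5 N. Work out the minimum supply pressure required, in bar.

P ≈ 194 bar

Rod-side annular area A_ann = π/4 × (134² − 64.1²) = 10880 mm^2
Retraction: pressure acts on the annular area.
P = F / A = 2.11e5 N / A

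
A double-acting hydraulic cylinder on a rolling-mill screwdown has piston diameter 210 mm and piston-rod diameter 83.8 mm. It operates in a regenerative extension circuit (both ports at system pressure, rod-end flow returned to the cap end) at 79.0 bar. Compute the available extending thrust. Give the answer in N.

F ≈ 43600 N

With equal pressure on both faces, forces on the annular region cancel; the net push is pressure × rod cross-section.
Rod cross-section A_rod = π/4 × (83.8 mm)² = 5515 mm^2
F = P × A_rod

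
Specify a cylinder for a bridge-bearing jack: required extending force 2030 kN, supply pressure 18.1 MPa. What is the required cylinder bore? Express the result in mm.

D ≈ 378 mm

Extension force acts on the full piston face: F = P × (π/4)D².
D = √(4F / (πP)) = √(4 × 2030 kN / (π × 18.1 MPa))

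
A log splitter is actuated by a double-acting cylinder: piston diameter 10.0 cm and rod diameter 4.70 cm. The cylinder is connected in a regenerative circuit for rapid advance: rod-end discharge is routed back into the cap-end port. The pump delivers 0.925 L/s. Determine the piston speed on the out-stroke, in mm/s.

In regeneration the rod-end outflow joins the pump flow into the cap end, so the net volume the pump must supply per unit advance equals the rod cross-section area.
Rod cross-section A_rod = π/4 × (4.70 cm)² = 17.35 cm^2
v = Q_pump / A_rod

v ≈ 533 mm/s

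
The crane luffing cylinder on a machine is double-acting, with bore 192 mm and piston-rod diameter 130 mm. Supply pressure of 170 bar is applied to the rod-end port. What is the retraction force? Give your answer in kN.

Rod-side annular area A_ann = π/4 × (192² − 130²) = 15680 mm^2
On retraction the pressure acts on the annular area (bore minus rod).
F = P × A_ann

F ≈ 267 kN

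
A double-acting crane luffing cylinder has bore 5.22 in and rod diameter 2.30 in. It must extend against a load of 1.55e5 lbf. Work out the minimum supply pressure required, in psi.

P ≈ 7240 psi

Cap-side area A_cap = π/4 × (5.22 in)² = 21.40 in^2
P = F / A = 1.55e5 lbf / A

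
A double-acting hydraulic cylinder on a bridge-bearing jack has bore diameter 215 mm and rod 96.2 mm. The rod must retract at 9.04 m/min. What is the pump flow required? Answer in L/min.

Q ≈ 262 L/min

Rod-side annular area A_ann = π/4 × (215² − 96.2²) = 29040 mm^2
Q = A × v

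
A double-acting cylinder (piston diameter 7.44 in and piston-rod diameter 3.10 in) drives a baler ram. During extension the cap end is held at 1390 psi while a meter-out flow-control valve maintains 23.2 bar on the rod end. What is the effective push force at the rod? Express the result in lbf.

Cap-side area A_cap = π/4 × (7.44 in)² = 43.47 in^2
Rod-side annular area A_ann = π/4 × (7.44² − 3.10²) = 35.93 in^2
Net thrust = P_cap·A_cap − P_rod·A_ann = 60430 lbf − 12090 lbf

F ≈ 48300 lbf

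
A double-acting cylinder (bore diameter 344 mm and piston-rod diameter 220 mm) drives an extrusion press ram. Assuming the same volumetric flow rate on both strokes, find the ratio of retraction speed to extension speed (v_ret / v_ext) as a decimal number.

v_ret/v_ext ≈ 1.69

Cap-side area A_cap = π/4 × (344 mm)² = 92940 mm^2
Rod-side annular area A_ann = π/4 × (344² − 220²) = 54930 mm^2
For equal Q, v ∝ 1/A, so v_ret/v_ext = A_cap/A_ann.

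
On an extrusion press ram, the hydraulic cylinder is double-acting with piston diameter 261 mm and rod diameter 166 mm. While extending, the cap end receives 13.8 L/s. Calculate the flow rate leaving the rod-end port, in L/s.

Q_out ≈ 8.22 L/s

Cap-side area A_cap = π/4 × (261 mm)² = 53500 mm^2
Rod-side annular area A_ann = π/4 × (261² − 166²) = 31860 mm^2
Piston speed v = Q_in/A_cap; rod-end outflow Q_out = v × A_ann = Q_in × A_ann/A_cap.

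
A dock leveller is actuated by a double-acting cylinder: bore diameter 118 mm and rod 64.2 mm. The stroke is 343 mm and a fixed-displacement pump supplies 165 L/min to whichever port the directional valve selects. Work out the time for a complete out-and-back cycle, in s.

Cap-side area A_cap = π/4 × (118 mm)² = 10940 mm^2
Rod-side annular area A_ann = π/4 × (118² − 64.2²) = 7699 mm^2
t_ext = A_cap·L/Q = 1.364 s
t_ret = A_ann·L/Q = 0.9602 s
t_cycle = t_ext + t_ret

t ≈ 2.32 s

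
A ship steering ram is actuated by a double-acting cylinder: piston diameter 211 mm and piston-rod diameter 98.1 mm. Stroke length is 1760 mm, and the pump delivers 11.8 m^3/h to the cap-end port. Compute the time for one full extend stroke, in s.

t ≈ 18.8 s

Cap-side area A_cap = π/4 × (211 mm)² = 34970 mm^2
Swept volume V = A × L; t = V / Q = A·L / Q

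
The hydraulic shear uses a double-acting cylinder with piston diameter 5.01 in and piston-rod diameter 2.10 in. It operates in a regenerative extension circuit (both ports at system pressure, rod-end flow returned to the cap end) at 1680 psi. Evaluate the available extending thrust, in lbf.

With equal pressure on both faces, forces on the annular region cancel; the net push is pressure × rod cross-section.
Rod cross-section A_rod = π/4 × (2.10 in)² = 3.464 in^2
F = P × A_rod

F ≈ 5820 lbf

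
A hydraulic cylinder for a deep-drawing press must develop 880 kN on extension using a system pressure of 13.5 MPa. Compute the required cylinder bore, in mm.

D ≈ 288 mm

Extension force acts on the full piston face: F = P × (π/4)D².
D = √(4F / (πP)) = √(4 × 880 kN / (π × 13.5 MPa))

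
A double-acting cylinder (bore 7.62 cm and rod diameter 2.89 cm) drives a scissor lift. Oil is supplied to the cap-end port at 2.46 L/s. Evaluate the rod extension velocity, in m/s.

v ≈ 0.539 m/s

Cap-side area A_cap = π/4 × (7.62 cm)² = 45.60 cm^2
v = Q / A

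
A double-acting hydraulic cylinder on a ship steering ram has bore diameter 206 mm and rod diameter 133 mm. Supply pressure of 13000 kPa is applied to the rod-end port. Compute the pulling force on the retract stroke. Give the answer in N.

Rod-side annular area A_ann = π/4 × (206² − 133²) = 19440 mm^2
On retraction the pressure acts on the annular area (bore minus rod).
F = P × A_ann

F ≈ 2.53e5 N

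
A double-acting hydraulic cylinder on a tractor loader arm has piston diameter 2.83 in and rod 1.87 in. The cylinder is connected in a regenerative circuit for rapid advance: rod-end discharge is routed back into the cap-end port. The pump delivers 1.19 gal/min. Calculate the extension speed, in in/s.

v ≈ 1.67 in/s

In regeneration the rod-end outflow joins the pump flow into the cap end, so the net volume the pump must supply per unit advance equals the rod cross-section area.
Rod cross-section A_rod = π/4 × (1.87 in)² = 2.746 in^2
v = Q_pump / A_rod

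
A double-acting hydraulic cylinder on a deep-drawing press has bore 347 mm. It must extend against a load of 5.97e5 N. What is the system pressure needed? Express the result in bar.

P ≈ 63.1 bar

Cap-side area A_cap = π/4 × (347 mm)² = 94570 mm^2
P = F / A = 5.97e5 N / A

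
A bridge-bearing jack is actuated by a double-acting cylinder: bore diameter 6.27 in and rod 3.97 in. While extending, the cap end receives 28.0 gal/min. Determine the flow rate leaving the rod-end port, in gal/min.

Q_out ≈ 16.8 gal/min

Cap-side area A_cap = π/4 × (6.27 in)² = 30.88 in^2
Rod-side annular area A_ann = π/4 × (6.27² − 3.97²) = 18.50 in^2
Piston speed v = Q_in/A_cap; rod-end outflow Q_out = v × A_ann = Q_in × A_ann/A_cap.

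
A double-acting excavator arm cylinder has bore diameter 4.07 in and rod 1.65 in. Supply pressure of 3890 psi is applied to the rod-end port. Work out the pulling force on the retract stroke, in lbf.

Rod-side annular area A_ann = π/4 × (4.07² − 1.65²) = 10.87 in^2
On retraction the pressure acts on the annular area (bore minus rod).
F = P × A_ann

F ≈ 42300 lbf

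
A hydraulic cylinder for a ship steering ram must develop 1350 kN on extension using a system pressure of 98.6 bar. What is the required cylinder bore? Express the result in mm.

D ≈ 418 mm

Extension force acts on the full piston face: F = P × (π/4)D².
D = √(4F / (πP)) = √(4 × 1350 kN / (π × 98.6 bar))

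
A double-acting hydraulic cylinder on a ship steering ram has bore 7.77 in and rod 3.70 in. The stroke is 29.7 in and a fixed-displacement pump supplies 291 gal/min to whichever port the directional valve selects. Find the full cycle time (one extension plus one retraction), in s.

t ≈ 2.23 s

Cap-side area A_cap = π/4 × (7.77 in)² = 47.42 in^2
Rod-side annular area A_ann = π/4 × (7.77² − 3.70²) = 36.66 in^2
t_ext = A_cap·L/Q = 1.257 s
t_ret = A_ann·L/Q = 0.9720 s
t_cycle = t_ext + t_ret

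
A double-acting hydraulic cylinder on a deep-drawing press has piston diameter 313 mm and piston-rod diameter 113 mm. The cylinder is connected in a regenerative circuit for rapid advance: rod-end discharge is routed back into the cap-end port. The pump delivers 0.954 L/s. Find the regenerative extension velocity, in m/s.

v ≈ 0.0951 m/s

In regeneration the rod-end outflow joins the pump flow into the cap end, so the net volume the pump must supply per unit advance equals the rod cross-section area.
Rod cross-section A_rod = π/4 × (113 mm)² = 10030 mm^2
v = Q_pump / A_rod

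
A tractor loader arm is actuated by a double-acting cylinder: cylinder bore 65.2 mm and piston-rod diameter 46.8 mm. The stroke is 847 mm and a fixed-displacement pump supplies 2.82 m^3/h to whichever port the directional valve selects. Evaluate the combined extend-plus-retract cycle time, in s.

t ≈ 5.36 s

Cap-side area A_cap = π/4 × (65.2 mm)² = 3339 mm^2
Rod-side annular area A_ann = π/4 × (65.2² − 46.8²) = 1619 mm^2
t_ext = A_cap·L/Q = 3.610 s
t_ret = A_ann·L/Q = 1.750 s
t_cycle = t_ext + t_ret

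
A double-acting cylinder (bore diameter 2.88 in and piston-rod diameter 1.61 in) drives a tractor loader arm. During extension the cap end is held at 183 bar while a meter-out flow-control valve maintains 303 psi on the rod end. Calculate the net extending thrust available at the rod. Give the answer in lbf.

F ≈ 15900 lbf

Cap-side area A_cap = π/4 × (2.88 in)² = 6.514 in^2
Rod-side annular area A_ann = π/4 × (2.88² − 1.61²) = 4.479 in^2
Net thrust = P_cap·A_cap − P_rod·A_ann = 17290 lbf − 1357 lbf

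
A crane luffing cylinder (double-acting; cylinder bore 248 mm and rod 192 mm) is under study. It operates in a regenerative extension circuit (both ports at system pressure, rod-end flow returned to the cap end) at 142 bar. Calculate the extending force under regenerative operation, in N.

With equal pressure on both faces, forces on the annular region cancel; the net push is pressure × rod cross-section.
Rod cross-section A_rod = π/4 × (192 mm)² = 28950 mm^2
F = P × A_rod

F ≈ 4.11e5 N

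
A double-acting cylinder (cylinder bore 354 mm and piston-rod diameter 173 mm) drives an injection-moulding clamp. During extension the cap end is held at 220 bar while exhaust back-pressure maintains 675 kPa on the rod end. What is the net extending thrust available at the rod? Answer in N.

Cap-side area A_cap = π/4 × (354 mm)² = 98420 mm^2
Rod-side annular area A_ann = π/4 × (354² − 173²) = 74920 mm^2
Net thrust = P_cap·A_cap − P_rod·A_ann = 2.165e6 N − 50570 N

F ≈ 2.11e6 N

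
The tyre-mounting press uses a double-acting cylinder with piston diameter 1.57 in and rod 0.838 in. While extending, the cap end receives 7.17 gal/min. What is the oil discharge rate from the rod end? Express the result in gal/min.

Q_out ≈ 5.13 gal/min

Cap-side area A_cap = π/4 × (1.57 in)² = 1.936 in^2
Rod-side annular area A_ann = π/4 × (1.57² − 0.838²) = 1.384 in^2
Piston speed v = Q_in/A_cap; rod-end outflow Q_out = v × A_ann = Q_in × A_ann/A_cap.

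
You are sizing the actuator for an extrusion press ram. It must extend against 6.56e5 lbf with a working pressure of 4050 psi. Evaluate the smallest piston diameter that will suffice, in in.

D ≈ 14.4 in

Extension force acts on the full piston face: F = P × (π/4)D².
D = √(4F / (πP)) = √(4 × 6.56e5 lbf / (π × 4050 psi))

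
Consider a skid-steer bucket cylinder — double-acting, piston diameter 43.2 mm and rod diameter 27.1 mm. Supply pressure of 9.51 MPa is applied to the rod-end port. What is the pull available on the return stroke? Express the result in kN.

Rod-side annular area A_ann = π/4 × (43.2² − 27.1²) = 888.9 mm^2
On retraction the pressure acts on the annular area (bore minus rod).
F = P × A_ann

F ≈ 8.45 kN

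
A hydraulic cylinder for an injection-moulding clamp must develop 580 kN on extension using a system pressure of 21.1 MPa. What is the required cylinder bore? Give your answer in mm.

Extension force acts on the full piston face: F = P × (π/4)D².
D = √(4F / (πP)) = √(4 × 580 kN / (π × 21.1 MPa))

D ≈ 187 mm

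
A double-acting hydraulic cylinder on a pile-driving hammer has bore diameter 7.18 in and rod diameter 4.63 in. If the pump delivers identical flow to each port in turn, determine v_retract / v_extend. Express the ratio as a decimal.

v_ret/v_ext ≈ 1.71

Cap-side area A_cap = π/4 × (7.18 in)² = 40.49 in^2
Rod-side annular area A_ann = π/4 × (7.18² − 4.63²) = 23.65 in^2
For equal Q, v ∝ 1/A, so v_ret/v_ext = A_cap/A_ann.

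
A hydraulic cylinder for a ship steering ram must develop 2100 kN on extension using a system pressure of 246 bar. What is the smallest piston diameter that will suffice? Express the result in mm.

Extension force acts on the full piston face: F = P × (π/4)D².
D = √(4F / (πP)) = √(4 × 2100 kN / (π × 246 bar))

D ≈ 330 mm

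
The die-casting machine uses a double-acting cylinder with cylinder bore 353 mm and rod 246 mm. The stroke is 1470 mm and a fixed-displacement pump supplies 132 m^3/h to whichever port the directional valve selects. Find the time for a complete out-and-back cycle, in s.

t ≈ 5.94 s

Cap-side area A_cap = π/4 × (353 mm)² = 97870 mm^2
Rod-side annular area A_ann = π/4 × (353² − 246²) = 50340 mm^2
t_ext = A_cap·L/Q = 3.924 s
t_ret = A_ann·L/Q = 2.018 s
t_cycle = t_ext + t_ret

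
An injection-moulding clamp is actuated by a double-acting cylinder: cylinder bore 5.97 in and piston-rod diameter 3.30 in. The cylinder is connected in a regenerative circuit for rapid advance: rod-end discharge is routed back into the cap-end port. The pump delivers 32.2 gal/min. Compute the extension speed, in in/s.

In regeneration the rod-end outflow joins the pump flow into the cap end, so the net volume the pump must supply per unit advance equals the rod cross-section area.
Rod cross-section A_rod = π/4 × (3.30 in)² = 8.553 in^2
v = Q_pump / A_rod

v ≈ 14.5 in/s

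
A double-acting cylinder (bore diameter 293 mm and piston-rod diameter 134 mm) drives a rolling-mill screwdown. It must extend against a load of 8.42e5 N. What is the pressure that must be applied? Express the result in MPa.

Cap-side area A_cap = π/4 × (293 mm)² = 67430 mm^2
P = F / A = 8.42e5 N / A

P ≈ 12.5 MPa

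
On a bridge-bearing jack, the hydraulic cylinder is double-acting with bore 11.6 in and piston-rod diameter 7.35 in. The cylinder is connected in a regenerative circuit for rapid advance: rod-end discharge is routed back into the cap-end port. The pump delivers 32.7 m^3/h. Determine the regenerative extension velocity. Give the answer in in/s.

v ≈ 13.1 in/s

In regeneration the rod-end outflow joins the pump flow into the cap end, so the net volume the pump must supply per unit advance equals the rod cross-section area.
Rod cross-section A_rod = π/4 × (7.35 in)² = 42.43 in^2
v = Q_pump / A_rod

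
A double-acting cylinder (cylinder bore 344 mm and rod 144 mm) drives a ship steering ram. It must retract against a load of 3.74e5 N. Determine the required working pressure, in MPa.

Rod-side annular area A_ann = π/4 × (344² − 144²) = 76650 mm^2
Retraction: pressure acts on the annular area.
P = F / A = 3.74e5 N / A

P ≈ 4.88 MPa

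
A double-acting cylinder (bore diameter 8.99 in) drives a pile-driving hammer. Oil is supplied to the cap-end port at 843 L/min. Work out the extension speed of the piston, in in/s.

Cap-side area A_cap = π/4 × (8.99 in)² = 63.48 in^2
v = Q / A

v ≈ 13.5 in/s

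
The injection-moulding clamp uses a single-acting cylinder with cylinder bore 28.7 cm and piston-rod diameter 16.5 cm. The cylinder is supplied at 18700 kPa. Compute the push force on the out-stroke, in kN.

Cap-side area A_cap = π/4 × (28.7 cm)² = 646.9 cm^2
F = P × A_cap = 18700 kPa × A_cap

F ≈ 1210 kN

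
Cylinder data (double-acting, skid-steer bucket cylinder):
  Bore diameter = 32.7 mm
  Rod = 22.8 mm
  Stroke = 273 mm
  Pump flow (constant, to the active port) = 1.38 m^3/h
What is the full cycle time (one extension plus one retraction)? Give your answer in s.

Cap-side area A_cap = π/4 × (32.7 mm)² = 839.8 mm^2
Rod-side annular area A_ann = π/4 × (32.7² − 22.8²) = 431.5 mm^2
t_ext = A_cap·L/Q = 0.5981 s
t_ret = A_ann·L/Q = 0.3073 s
t_cycle = t_ext + t_ret

t ≈ 0.905 s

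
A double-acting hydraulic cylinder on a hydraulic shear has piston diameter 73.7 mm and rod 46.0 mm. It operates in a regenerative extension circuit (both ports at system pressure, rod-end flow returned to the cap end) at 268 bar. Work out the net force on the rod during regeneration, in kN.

With equal pressure on both faces, forces on the annular region cancel; the net push is pressure × rod cross-section.
Rod cross-section A_rod = π/4 × (46.0 mm)² = 1662 mm^2
F = P × A_rod

F ≈ 44.5 kN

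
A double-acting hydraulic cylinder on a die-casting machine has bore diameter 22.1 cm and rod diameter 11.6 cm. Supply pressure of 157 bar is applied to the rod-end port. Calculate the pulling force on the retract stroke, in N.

Rod-side annular area A_ann = π/4 × (22.1² − 11.6²) = 277.9 cm^2
On retraction the pressure acts on the annular area (bore minus rod).
F = P × A_ann

F ≈ 4.36e5 N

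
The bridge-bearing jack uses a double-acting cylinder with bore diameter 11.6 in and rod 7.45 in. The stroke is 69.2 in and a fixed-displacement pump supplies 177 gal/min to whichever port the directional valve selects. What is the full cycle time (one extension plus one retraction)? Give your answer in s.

t ≈ 17.0 s

Cap-side area A_cap = π/4 × (11.6 in)² = 105.7 in^2
Rod-side annular area A_ann = π/4 × (11.6² − 7.45²) = 62.09 in^2
t_ext = A_cap·L/Q = 10.73 s
t_ret = A_ann·L/Q = 6.305 s
t_cycle = t_ext + t_ret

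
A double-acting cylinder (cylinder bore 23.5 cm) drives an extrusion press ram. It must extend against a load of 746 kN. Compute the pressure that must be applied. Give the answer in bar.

P ≈ 172 bar

Cap-side area A_cap = π/4 × (23.5 cm)² = 433.7 cm^2
P = F / A = 746 kN / A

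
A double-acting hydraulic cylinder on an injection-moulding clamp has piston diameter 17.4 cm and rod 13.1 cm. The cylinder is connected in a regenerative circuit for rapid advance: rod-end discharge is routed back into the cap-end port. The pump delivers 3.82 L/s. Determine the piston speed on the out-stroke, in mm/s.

v ≈ 283 mm/s

In regeneration the rod-end outflow joins the pump flow into the cap end, so the net volume the pump must supply per unit advance equals the rod cross-section area.
Rod cross-section A_rod = π/4 × (13.1 cm)² = 134.8 cm^2
v = Q_pump / A_rod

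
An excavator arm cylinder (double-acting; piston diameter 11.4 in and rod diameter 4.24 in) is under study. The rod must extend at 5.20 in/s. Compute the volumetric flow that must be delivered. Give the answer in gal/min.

Cap-side area A_cap = π/4 × (11.4 in)² = 102.1 in^2
Q = A × v

Q ≈ 138 gal/min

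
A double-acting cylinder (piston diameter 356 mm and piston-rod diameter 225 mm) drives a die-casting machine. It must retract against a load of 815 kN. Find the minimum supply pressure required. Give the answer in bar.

Rod-side annular area A_ann = π/4 × (356² − 225²) = 59780 mm^2
Retraction: pressure acts on the annular area.
P = F / A = 815 kN / A

P ≈ 136 bar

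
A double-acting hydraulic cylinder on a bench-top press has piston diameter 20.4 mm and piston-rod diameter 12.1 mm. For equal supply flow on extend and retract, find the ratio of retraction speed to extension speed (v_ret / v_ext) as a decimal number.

v_ret/v_ext ≈ 1.54

Cap-side area A_cap = π/4 × (20.4 mm)² = 326.9 mm^2
Rod-side annular area A_ann = π/4 × (20.4² − 12.1²) = 211.9 mm^2
For equal Q, v ∝ 1/A, so v_ret/v_ext = A_cap/A_ann.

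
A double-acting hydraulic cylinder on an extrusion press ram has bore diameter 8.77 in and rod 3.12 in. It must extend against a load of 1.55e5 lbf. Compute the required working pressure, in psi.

P ≈ 2570 psi

Cap-side area A_cap = π/4 × (8.77 in)² = 60.41 in^2
P = F / A = 1.55e5 lbf / A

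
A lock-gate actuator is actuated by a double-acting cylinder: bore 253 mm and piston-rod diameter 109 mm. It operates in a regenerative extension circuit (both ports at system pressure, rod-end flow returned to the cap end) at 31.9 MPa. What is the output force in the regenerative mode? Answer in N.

F ≈ 2.98e5 N

With equal pressure on both faces, forces on the annular region cancel; the net push is pressure × rod cross-section.
Rod cross-section A_rod = π/4 × (109 mm)² = 9331 mm^2
F = P × A_rod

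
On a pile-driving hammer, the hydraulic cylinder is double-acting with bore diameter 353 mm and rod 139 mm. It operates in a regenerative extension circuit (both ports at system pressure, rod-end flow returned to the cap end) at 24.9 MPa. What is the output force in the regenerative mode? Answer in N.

F ≈ 3.78e5 N

With equal pressure on both faces, forces on the annular region cancel; the net push is pressure × rod cross-section.
Rod cross-section A_rod = π/4 × (139 mm)² = 15170 mm^2
F = P × A_rod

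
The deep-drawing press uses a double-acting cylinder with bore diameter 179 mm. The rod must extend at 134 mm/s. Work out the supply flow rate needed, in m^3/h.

Cap-side area A_cap = π/4 × (179 mm)² = 25160 mm^2
Q = A × v

Q ≈ 12.1 m^3/h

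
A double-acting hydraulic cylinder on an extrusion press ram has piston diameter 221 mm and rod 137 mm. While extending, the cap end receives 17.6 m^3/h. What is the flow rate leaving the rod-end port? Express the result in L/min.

Q_out ≈ 181 L/min

Cap-side area A_cap = π/4 × (221 mm)² = 38360 mm^2
Rod-side annular area A_ann = π/4 × (221² − 137²) = 23620 mm^2
Piston speed v = Q_in/A_cap; rod-end outflow Q_out = v × A_ann = Q_in × A_ann/A_cap.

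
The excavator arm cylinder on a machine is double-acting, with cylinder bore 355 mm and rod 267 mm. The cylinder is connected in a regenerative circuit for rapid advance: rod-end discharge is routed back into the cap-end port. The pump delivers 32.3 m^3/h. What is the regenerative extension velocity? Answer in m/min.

In regeneration the rod-end outflow joins the pump flow into the cap end, so the net volume the pump must supply per unit advance equals the rod cross-section area.
Rod cross-section A_rod = π/4 × (267 mm)² = 55990 mm^2
v = Q_pump / A_rod

v ≈ 9.61 m/min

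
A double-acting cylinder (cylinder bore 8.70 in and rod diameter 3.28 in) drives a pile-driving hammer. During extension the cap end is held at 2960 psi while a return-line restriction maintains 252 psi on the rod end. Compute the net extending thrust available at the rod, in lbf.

F ≈ 1.63e5 lbf

Cap-side area A_cap = π/4 × (8.70 in)² = 59.45 in^2
Rod-side annular area A_ann = π/4 × (8.70² − 3.28²) = 51.00 in^2
Net thrust = P_cap·A_cap − P_rod·A_ann = 1.760e5 lbf − 12850 lbf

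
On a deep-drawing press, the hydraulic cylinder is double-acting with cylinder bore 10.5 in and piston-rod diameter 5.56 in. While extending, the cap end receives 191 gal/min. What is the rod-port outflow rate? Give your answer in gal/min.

Q_out ≈ 137 gal/min

Cap-side area A_cap = π/4 × (10.5 in)² = 86.59 in^2
Rod-side annular area A_ann = π/4 × (10.5² − 5.56²) = 62.31 in^2
Piston speed v = Q_in/A_cap; rod-end outflow Q_out = v × A_ann = Q_in × A_ann/A_cap.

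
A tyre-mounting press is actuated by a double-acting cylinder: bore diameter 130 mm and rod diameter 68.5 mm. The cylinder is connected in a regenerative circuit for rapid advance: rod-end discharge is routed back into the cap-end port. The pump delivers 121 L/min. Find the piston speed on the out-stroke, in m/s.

In regeneration the rod-end outflow joins the pump flow into the cap end, so the net volume the pump must supply per unit advance equals the rod cross-section area.
Rod cross-section A_rod = π/4 × (68.5 mm)² = 3685 mm^2
v = Q_pump / A_rod

v ≈ 0.547 m/s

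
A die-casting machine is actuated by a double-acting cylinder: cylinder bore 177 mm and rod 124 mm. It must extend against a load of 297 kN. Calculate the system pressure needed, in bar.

Cap-side area A_cap = π/4 × (177 mm)² = 24610 mm^2
P = F / A = 297 kN / A

P ≈ 121 bar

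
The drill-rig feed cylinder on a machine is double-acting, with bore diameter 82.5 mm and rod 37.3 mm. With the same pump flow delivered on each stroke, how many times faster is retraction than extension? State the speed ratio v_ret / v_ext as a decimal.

Cap-side area A_cap = π/4 × (82.5 mm)² = 5346 mm^2
Rod-side annular area A_ann = π/4 × (82.5² − 37.3²) = 4253 mm^2
For equal Q, v ∝ 1/A, so v_ret/v_ext = A_cap/A_ann.

v_ret/v_ext ≈ 1.26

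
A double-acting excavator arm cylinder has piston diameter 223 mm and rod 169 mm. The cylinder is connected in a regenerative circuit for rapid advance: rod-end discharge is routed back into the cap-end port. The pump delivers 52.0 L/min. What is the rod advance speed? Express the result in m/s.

v ≈ 0.0386 m/s

In regeneration the rod-end outflow joins the pump flow into the cap end, so the net volume the pump must supply per unit advance equals the rod cross-section area.
Rod cross-section A_rod = π/4 × (169 mm)² = 22430 mm^2
v = Q_pump / A_rod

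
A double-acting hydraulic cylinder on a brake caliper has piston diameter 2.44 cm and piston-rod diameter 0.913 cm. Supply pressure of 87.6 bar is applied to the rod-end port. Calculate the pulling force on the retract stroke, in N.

F ≈ 3520 N

Rod-side annular area A_ann = π/4 × (2.44² − 0.913²) = 4.021 cm^2
On retraction the pressure acts on the annular area (bore minus rod).
F = P × A_ann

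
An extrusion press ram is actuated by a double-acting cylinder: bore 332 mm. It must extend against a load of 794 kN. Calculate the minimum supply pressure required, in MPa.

Cap-side area A_cap = π/4 × (332 mm)² = 86570 mm^2
P = F / A = 794 kN / A

P ≈ 9.17 MPa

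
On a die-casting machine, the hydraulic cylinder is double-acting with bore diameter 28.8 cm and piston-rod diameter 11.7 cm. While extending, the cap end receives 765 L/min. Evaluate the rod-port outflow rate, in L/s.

Cap-side area A_cap = π/4 × (28.8 cm)² = 651.4 cm^2
Rod-side annular area A_ann = π/4 × (28.8² − 11.7²) = 543.9 cm^2
Piston speed v = Q_in/A_cap; rod-end outflow Q_out = v × A_ann = Q_in × A_ann/A_cap.

Q_out ≈ 10.6 L/s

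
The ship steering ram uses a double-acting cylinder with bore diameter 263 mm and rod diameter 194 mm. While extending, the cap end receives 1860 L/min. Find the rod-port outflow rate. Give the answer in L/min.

Cap-side area A_cap = π/4 × (263 mm)² = 54330 mm^2
Rod-side annular area A_ann = π/4 × (263² − 194²) = 24770 mm^2
Piston speed v = Q_in/A_cap; rod-end outflow Q_out = v × A_ann = Q_in × A_ann/A_cap.

Q_out ≈ 848 L/min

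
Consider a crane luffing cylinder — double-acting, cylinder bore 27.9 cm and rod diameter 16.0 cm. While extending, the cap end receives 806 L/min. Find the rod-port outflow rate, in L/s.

Q_out ≈ 9.02 L/s

Cap-side area A_cap = π/4 × (27.9 cm)² = 611.4 cm^2
Rod-side annular area A_ann = π/4 × (27.9² − 16.0²) = 410.3 cm^2
Piston speed v = Q_in/A_cap; rod-end outflow Q_out = v × A_ann = Q_in × A_ann/A_cap.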